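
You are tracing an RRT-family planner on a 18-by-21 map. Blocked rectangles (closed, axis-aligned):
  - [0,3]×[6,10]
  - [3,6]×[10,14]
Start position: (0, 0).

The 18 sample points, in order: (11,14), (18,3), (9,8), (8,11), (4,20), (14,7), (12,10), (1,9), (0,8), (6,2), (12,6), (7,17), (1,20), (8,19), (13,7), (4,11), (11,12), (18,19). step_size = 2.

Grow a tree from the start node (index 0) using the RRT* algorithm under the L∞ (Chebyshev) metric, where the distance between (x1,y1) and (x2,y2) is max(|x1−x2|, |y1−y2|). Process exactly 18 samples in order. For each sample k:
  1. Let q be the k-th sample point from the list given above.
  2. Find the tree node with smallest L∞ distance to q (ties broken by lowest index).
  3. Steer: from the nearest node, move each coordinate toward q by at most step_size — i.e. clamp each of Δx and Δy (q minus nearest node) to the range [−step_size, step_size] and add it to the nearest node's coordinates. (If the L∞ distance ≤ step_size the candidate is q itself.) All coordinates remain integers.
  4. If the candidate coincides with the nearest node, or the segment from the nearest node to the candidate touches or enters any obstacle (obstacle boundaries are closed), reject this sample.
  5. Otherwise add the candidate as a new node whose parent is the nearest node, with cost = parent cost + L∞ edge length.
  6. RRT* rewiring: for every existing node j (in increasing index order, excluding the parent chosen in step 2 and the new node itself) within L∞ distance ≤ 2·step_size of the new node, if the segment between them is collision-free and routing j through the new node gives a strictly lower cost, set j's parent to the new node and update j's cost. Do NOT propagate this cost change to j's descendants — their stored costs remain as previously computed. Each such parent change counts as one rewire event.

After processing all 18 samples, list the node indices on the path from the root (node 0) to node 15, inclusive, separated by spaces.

1. q=(11,14) nearest=0 d=14 new=(2,2) → add node 1 parent=0 cost=2
2. q=(18,3) nearest=1 d=16 new=(4,3) → add node 2 parent=1 cost=4
3. q=(9,8) nearest=2 d=5 new=(6,5) → add node 3 parent=2 cost=6
4. q=(8,11) nearest=3 d=6 new=(8,7) → add node 4 parent=3 cost=8
5. q=(4,20) nearest=4 d=13 new=(6,9) → add node 5 parent=4 cost=10
6. q=(14,7) nearest=4 d=6 new=(10,7) → add node 6 parent=4 cost=10
7. q=(12,10) nearest=6 d=3 new=(12,9) → add node 7 parent=6 cost=12
8. q=(1,9) nearest=3 d=5 new=(4,7) → add node 8 parent=3 cost=8
9. q=(0,8) nearest=8 d=4 new=(2,8) → blocked by [0,3]×[6,10], reject
10. q=(6,2) nearest=2 d=2 new=(6,2) → add node 9 parent=2 cost=6
11. q=(12,6) nearest=6 d=2 new=(12,6) → add node 10 parent=6 cost=12
12. q=(7,17) nearest=5 d=8 new=(7,11) → add node 11 parent=5 cost=12
13. q=(1,20) nearest=11 d=9 new=(5,13) → blocked by [3,6]×[10,14], reject
14. q=(8,19) nearest=11 d=8 new=(8,13) → add node 12 parent=11 cost=14
15. q=(13,7) nearest=10 d=1 new=(13,7) → add node 13 parent=10 cost=13
16. q=(4,11) nearest=5 d=2 new=(4,11) → blocked by [3,6]×[10,14], reject
17. q=(11,12) nearest=7 d=3 new=(11,11) → add node 14 parent=7 cost=14
18. q=(18,19) nearest=14 d=8 new=(13,13) → add node 15 parent=14 cost=16

Path: 0 1 2 3 4 6 7 14 15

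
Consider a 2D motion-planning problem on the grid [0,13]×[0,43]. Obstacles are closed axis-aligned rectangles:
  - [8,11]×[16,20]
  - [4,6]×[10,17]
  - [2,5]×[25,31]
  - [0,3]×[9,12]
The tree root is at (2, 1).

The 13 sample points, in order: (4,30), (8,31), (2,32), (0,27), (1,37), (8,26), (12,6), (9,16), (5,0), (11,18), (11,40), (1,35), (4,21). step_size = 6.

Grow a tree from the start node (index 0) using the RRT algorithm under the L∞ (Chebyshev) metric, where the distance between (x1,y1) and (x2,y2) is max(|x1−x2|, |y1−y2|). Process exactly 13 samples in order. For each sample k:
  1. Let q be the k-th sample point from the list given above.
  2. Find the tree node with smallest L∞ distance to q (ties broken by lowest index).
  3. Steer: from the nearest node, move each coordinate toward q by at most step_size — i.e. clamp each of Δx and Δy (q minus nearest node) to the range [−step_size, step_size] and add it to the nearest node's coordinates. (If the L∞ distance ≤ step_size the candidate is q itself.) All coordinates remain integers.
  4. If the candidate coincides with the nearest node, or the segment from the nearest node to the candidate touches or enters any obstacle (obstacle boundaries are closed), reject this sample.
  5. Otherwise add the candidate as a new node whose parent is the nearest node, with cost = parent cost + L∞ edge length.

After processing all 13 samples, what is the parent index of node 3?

Parent of node 3: 1

1. q=(4,30) nearest=0 d=29 new=(4,7) → add node 1 parent=0 cost=6
2. q=(8,31) nearest=1 d=24 new=(8,13) → blocked by [4,6]×[10,17], reject
3. q=(2,32) nearest=1 d=25 new=(2,13) → blocked by [0,3]×[9,12], reject
4. q=(0,27) nearest=1 d=20 new=(0,13) → blocked by [0,3]×[9,12], reject
5. q=(1,37) nearest=1 d=30 new=(1,13) → blocked by [0,3]×[9,12], reject
6. q=(8,26) nearest=1 d=19 new=(8,13) → blocked by [4,6]×[10,17], reject
7. q=(12,6) nearest=1 d=8 new=(10,6) → add node 2 parent=1 cost=12
8. q=(9,16) nearest=1 d=9 new=(9,13) → add node 3 parent=1 cost=12
9. q=(5,0) nearest=0 d=3 new=(5,0) → add node 4 parent=0 cost=3
10. q=(11,18) nearest=3 d=5 new=(11,18) → blocked by [8,11]×[16,20], reject
11. q=(11,40) nearest=3 d=27 new=(11,19) → blocked by [8,11]×[16,20], reject
12. q=(1,35) nearest=3 d=22 new=(3,19) → blocked by [4,6]×[10,17], reject
13. q=(4,21) nearest=3 d=8 new=(4,19) → blocked by [4,6]×[10,17], reject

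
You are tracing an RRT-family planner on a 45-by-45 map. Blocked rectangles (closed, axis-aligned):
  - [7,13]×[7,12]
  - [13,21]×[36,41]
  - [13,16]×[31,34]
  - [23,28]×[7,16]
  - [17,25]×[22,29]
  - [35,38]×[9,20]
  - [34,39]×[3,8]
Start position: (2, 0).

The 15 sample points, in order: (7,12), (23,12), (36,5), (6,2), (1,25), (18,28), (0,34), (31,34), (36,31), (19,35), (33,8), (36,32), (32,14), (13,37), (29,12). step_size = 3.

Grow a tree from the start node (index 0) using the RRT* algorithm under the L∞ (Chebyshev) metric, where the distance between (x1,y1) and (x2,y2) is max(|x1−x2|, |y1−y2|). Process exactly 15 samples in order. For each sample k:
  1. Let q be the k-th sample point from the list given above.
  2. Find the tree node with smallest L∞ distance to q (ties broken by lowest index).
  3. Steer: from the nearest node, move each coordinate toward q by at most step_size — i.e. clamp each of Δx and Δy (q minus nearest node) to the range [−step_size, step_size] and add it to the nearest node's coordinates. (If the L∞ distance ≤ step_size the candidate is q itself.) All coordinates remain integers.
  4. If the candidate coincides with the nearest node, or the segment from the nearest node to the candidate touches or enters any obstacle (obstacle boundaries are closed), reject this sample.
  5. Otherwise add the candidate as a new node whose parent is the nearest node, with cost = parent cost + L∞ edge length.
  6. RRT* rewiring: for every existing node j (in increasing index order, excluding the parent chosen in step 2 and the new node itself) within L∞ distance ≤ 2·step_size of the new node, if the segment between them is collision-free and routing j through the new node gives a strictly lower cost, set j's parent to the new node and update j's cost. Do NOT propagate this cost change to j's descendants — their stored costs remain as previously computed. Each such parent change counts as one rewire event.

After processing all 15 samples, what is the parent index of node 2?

1. q=(7,12) nearest=0 d=12 new=(5,3) → add node 1 parent=0 cost=3
2. q=(23,12) nearest=1 d=18 new=(8,6) → add node 2 parent=1 cost=6
3. q=(36,5) nearest=2 d=28 new=(11,5) → add node 3 parent=2 cost=9
4. q=(6,2) nearest=1 d=1 new=(6,2) → add node 4 parent=1 cost=4
5. q=(1,25) nearest=2 d=19 new=(5,9) → blocked by [7,13]×[7,12], reject
6. q=(18,28) nearest=2 d=22 new=(11,9) → blocked by [7,13]×[7,12], reject
7. q=(0,34) nearest=2 d=28 new=(5,9) → blocked by [7,13]×[7,12], reject
8. q=(31,34) nearest=2 d=28 new=(11,9) → blocked by [7,13]×[7,12], reject
9. q=(36,31) nearest=3 d=26 new=(14,8) → blocked by [7,13]×[7,12], reject
10. q=(19,35) nearest=2 d=29 new=(11,9) → blocked by [7,13]×[7,12], reject
11. q=(33,8) nearest=3 d=22 new=(14,8) → blocked by [7,13]×[7,12], reject
12. q=(36,32) nearest=3 d=27 new=(14,8) → blocked by [7,13]×[7,12], reject
13. q=(32,14) nearest=3 d=21 new=(14,8) → blocked by [7,13]×[7,12], reject
14. q=(13,37) nearest=2 d=31 new=(11,9) → blocked by [7,13]×[7,12], reject
15. q=(29,12) nearest=3 d=18 new=(14,8) → blocked by [7,13]×[7,12], reject

Parent of node 2: 1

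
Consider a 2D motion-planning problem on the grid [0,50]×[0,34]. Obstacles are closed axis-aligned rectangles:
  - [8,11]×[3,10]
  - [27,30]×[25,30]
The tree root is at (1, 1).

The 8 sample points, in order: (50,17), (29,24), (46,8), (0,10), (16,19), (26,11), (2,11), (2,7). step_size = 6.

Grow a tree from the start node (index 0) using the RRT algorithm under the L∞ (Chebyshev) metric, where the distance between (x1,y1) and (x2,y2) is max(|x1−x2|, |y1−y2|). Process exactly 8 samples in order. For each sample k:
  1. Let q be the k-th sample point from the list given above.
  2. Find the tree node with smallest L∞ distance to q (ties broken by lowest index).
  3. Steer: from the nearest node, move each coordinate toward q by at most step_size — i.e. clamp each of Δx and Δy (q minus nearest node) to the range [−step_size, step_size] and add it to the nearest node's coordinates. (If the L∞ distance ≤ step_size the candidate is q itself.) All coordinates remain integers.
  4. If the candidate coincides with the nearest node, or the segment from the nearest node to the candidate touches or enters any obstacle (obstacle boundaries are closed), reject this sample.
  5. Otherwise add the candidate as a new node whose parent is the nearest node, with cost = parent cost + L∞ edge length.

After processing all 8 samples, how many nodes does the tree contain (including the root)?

1. q=(50,17) nearest=0 d=49 new=(7,7) → add node 1 parent=0 cost=6
2. q=(29,24) nearest=1 d=22 new=(13,13) → blocked by [8,11]×[3,10], reject
3. q=(46,8) nearest=1 d=39 new=(13,8) → blocked by [8,11]×[3,10], reject
4. q=(0,10) nearest=1 d=7 new=(1,10) → add node 2 parent=1 cost=12
5. q=(16,19) nearest=1 d=12 new=(13,13) → blocked by [8,11]×[3,10], reject
6. q=(26,11) nearest=1 d=19 new=(13,11) → blocked by [8,11]×[3,10], reject
7. q=(2,11) nearest=2 d=1 new=(2,11) → add node 3 parent=2 cost=13
8. q=(2,7) nearest=2 d=3 new=(2,7) → add node 4 parent=2 cost=15

Node count: 5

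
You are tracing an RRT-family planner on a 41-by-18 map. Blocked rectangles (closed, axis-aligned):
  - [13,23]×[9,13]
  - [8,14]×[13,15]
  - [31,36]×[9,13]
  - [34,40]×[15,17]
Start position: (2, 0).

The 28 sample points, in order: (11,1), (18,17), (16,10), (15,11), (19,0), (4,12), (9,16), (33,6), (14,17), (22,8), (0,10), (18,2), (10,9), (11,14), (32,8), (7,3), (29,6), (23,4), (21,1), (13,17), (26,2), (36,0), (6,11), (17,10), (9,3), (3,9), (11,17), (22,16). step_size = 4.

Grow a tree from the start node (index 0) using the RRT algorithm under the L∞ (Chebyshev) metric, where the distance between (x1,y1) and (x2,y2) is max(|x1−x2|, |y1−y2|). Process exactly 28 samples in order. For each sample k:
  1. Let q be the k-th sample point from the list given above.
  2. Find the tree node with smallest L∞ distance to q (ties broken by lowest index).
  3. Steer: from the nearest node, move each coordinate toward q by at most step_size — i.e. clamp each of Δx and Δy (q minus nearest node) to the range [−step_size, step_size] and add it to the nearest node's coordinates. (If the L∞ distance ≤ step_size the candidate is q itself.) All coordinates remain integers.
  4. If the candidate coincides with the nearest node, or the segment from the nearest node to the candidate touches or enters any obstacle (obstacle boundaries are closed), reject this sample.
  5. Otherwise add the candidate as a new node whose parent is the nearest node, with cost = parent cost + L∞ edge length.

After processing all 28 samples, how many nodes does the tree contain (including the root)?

Node count: 20

1. q=(11,1) nearest=0 d=9 new=(6,1) → add node 1 parent=0 cost=4
2. q=(18,17) nearest=1 d=16 new=(10,5) → add node 2 parent=1 cost=8
3. q=(16,10) nearest=2 d=6 new=(14,9) → blocked by [13,23]×[9,13], reject
4. q=(15,11) nearest=2 d=6 new=(14,9) → blocked by [13,23]×[9,13], reject
5. q=(19,0) nearest=2 d=9 new=(14,1) → add node 3 parent=2 cost=12
6. q=(4,12) nearest=2 d=7 new=(6,9) → add node 4 parent=2 cost=12
7. q=(9,16) nearest=4 d=7 new=(9,13) → blocked by [8,14]×[13,15], reject
8. q=(33,6) nearest=3 d=19 new=(18,5) → add node 5 parent=3 cost=16
9. q=(14,17) nearest=4 d=8 new=(10,13) → blocked by [8,14]×[13,15], reject
10. q=(22,8) nearest=5 d=4 new=(22,8) → add node 6 parent=5 cost=20
11. q=(0,10) nearest=4 d=6 new=(2,10) → add node 7 parent=4 cost=16
12. q=(18,2) nearest=5 d=3 new=(18,2) → add node 8 parent=5 cost=19
13. q=(10,9) nearest=2 d=4 new=(10,9) → add node 9 parent=2 cost=12
14. q=(11,14) nearest=4 d=5 new=(10,13) → blocked by [8,14]×[13,15], reject
15. q=(32,8) nearest=6 d=10 new=(26,8) → add node 10 parent=6 cost=24
16. q=(7,3) nearest=1 d=2 new=(7,3) → add node 11 parent=1 cost=6
17. q=(29,6) nearest=10 d=3 new=(29,6) → add node 12 parent=10 cost=27
18. q=(23,4) nearest=6 d=4 new=(23,4) → add node 13 parent=6 cost=24
19. q=(21,1) nearest=8 d=3 new=(21,1) → add node 14 parent=8 cost=22
20. q=(13,17) nearest=4 d=8 new=(10,13) → blocked by [8,14]×[13,15], reject
21. q=(26,2) nearest=13 d=3 new=(26,2) → add node 15 parent=13 cost=27
22. q=(36,0) nearest=12 d=7 new=(33,2) → add node 16 parent=12 cost=31
23. q=(6,11) nearest=4 d=2 new=(6,11) → add node 17 parent=4 cost=14
24. q=(17,10) nearest=5 d=5 new=(17,9) → blocked by [13,23]×[9,13], reject
25. q=(9,3) nearest=2 d=2 new=(9,3) → add node 18 parent=2 cost=10
26. q=(3,9) nearest=7 d=1 new=(3,9) → add node 19 parent=7 cost=17
27. q=(11,17) nearest=17 d=6 new=(10,15) → blocked by [8,14]×[13,15], reject
28. q=(22,16) nearest=6 d=8 new=(22,12) → blocked by [13,23]×[9,13], reject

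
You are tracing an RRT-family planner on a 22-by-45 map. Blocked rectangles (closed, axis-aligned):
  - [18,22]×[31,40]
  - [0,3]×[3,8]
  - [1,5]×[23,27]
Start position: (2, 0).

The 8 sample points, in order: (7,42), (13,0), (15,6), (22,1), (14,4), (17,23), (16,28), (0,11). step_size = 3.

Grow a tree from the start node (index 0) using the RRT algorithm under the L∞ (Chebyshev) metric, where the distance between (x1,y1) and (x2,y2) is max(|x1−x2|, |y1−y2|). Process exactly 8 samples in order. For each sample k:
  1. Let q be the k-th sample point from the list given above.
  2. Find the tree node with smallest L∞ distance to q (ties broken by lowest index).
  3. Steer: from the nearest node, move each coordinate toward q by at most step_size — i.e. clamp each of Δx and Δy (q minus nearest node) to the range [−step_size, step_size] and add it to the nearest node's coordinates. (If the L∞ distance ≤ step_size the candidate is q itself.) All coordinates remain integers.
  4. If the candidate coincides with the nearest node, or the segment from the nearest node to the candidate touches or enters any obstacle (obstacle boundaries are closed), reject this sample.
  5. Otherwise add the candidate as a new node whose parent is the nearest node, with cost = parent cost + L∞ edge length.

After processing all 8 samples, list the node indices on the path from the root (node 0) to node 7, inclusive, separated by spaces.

Path: 0 1 2 3 5 6 7

1. q=(7,42) nearest=0 d=42 new=(5,3) → add node 1 parent=0 cost=3
2. q=(13,0) nearest=1 d=8 new=(8,0) → add node 2 parent=1 cost=6
3. q=(15,6) nearest=2 d=7 new=(11,3) → add node 3 parent=2 cost=9
4. q=(22,1) nearest=3 d=11 new=(14,1) → add node 4 parent=3 cost=12
5. q=(14,4) nearest=3 d=3 new=(14,4) → add node 5 parent=3 cost=12
6. q=(17,23) nearest=5 d=19 new=(17,7) → add node 6 parent=5 cost=15
7. q=(16,28) nearest=6 d=21 new=(16,10) → add node 7 parent=6 cost=18
8. q=(0,11) nearest=1 d=8 new=(2,6) → blocked by [0,3]×[3,8], reject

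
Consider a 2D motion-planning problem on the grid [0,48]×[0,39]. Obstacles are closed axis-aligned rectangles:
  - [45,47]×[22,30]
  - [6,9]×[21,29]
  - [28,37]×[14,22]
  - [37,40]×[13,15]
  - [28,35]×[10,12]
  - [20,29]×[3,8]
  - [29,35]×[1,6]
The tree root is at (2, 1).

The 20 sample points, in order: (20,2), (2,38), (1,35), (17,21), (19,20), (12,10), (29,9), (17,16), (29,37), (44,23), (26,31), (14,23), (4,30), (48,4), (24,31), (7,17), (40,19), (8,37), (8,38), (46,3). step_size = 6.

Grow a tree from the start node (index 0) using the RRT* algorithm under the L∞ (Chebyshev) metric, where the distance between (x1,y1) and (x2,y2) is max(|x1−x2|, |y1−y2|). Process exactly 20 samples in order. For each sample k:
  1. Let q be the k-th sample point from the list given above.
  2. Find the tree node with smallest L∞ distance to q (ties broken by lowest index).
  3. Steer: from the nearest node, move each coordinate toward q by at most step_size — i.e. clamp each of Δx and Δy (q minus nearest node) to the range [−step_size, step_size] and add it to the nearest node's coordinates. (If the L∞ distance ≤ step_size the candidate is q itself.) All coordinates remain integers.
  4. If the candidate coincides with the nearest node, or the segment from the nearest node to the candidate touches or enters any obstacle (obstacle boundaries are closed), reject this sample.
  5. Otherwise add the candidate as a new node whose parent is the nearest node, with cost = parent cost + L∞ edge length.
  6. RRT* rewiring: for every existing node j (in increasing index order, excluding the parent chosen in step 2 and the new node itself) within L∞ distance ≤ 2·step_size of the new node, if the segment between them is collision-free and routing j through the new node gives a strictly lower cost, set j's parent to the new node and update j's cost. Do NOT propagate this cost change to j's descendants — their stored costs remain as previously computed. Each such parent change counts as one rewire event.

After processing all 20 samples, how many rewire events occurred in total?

1. q=(20,2) nearest=0 d=18 new=(8,2) → add node 1 parent=0 cost=6
2. q=(2,38) nearest=1 d=36 new=(2,8) → add node 2 parent=1 cost=12
3. q=(1,35) nearest=2 d=27 new=(1,14) → add node 3 parent=2 cost=18
4. q=(17,21) nearest=2 d=15 new=(8,14) → add node 4 parent=2 cost=18
5. q=(19,20) nearest=4 d=11 new=(14,20) → add node 5 parent=4 cost=24
6. q=(12,10) nearest=4 d=4 new=(12,10) → add node 6 parent=4 cost=22
7. q=(29,9) nearest=5 d=15 new=(20,14) → add node 7 parent=5 cost=30
8. q=(17,16) nearest=7 d=3 new=(17,16) → add node 8 parent=7 cost=33
9. q=(29,37) nearest=5 d=17 new=(20,26) → add node 9 parent=5 cost=30
10. q=(44,23) nearest=7 d=24 new=(26,20) → add node 10 parent=7 cost=36
11. q=(26,31) nearest=9 d=6 new=(26,31) → add node 11 parent=9 cost=36
12. q=(14,23) nearest=5 d=3 new=(14,23) → add node 12 parent=5 cost=27
13. q=(4,30) nearest=5 d=10 new=(8,26) → blocked by [6,9]×[21,29], reject
14. q=(48,4) nearest=10 d=22 new=(32,14) → blocked by [28,37]×[14,22], reject
15. q=(24,31) nearest=11 d=2 new=(24,31) → add node 13 parent=11 cost=38
16. q=(7,17) nearest=4 d=3 new=(7,17) → add node 14 parent=4 cost=21; rewire 8→14 (31<33)
17. q=(40,19) nearest=10 d=14 new=(32,19) → blocked by [28,37]×[14,22], reject
18. q=(8,37) nearest=9 d=12 new=(14,32) → add node 15 parent=9 cost=36
19. q=(8,38) nearest=15 d=6 new=(8,38) → add node 16 parent=15 cost=42
20. q=(46,3) nearest=10 d=20 new=(32,14) → blocked by [28,37]×[14,22], reject

Rewire events: 1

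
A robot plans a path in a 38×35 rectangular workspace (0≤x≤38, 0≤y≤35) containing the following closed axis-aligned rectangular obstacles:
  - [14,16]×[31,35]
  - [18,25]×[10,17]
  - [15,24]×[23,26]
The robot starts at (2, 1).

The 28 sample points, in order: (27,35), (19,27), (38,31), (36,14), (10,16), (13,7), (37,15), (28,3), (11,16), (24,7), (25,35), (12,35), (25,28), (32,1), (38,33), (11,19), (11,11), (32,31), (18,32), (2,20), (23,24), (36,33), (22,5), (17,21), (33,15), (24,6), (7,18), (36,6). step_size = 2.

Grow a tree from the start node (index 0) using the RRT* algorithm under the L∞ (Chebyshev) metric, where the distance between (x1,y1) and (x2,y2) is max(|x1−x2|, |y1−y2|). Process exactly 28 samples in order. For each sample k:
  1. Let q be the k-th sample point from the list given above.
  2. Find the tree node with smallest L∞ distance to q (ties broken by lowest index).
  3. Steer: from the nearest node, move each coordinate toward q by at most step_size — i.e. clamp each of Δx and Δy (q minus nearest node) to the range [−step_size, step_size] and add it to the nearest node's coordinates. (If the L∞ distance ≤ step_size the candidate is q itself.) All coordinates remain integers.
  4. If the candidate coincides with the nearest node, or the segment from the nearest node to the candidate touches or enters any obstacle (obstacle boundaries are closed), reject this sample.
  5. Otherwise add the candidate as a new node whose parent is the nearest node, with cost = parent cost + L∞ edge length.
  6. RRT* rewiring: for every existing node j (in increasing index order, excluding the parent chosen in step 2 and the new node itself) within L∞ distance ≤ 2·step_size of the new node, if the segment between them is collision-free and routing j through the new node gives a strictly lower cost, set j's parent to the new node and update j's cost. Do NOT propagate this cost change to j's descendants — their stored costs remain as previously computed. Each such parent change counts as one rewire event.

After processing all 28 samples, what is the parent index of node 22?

1. q=(27,35) nearest=0 d=34 new=(4,3) → add node 1 parent=0 cost=2
2. q=(19,27) nearest=1 d=24 new=(6,5) → add node 2 parent=1 cost=4
3. q=(38,31) nearest=2 d=32 new=(8,7) → add node 3 parent=2 cost=6
4. q=(36,14) nearest=3 d=28 new=(10,9) → add node 4 parent=3 cost=8
5. q=(10,16) nearest=4 d=7 new=(10,11) → add node 5 parent=4 cost=10
6. q=(13,7) nearest=4 d=3 new=(12,7) → add node 6 parent=4 cost=10
7. q=(37,15) nearest=6 d=25 new=(14,9) → add node 7 parent=6 cost=12
8. q=(28,3) nearest=7 d=14 new=(16,7) → add node 8 parent=7 cost=14
9. q=(11,16) nearest=5 d=5 new=(11,13) → add node 9 parent=5 cost=12
10. q=(24,7) nearest=8 d=8 new=(18,7) → add node 10 parent=8 cost=16
11. q=(25,35) nearest=9 d=22 new=(13,15) → add node 11 parent=9 cost=14
12. q=(12,35) nearest=11 d=20 new=(12,17) → add node 12 parent=11 cost=16
13. q=(25,28) nearest=11 d=13 new=(15,17) → add node 13 parent=11 cost=16
14. q=(32,1) nearest=10 d=14 new=(20,5) → add node 14 parent=10 cost=18
15. q=(38,33) nearest=13 d=23 new=(17,19) → add node 15 parent=13 cost=18
16. q=(11,19) nearest=12 d=2 new=(11,19) → add node 16 parent=12 cost=18
17. q=(11,11) nearest=5 d=1 new=(11,11) → add node 17 parent=5 cost=11
18. q=(32,31) nearest=15 d=15 new=(19,21) → add node 18 parent=15 cost=20
19. q=(18,32) nearest=18 d=11 new=(18,23) → blocked by [15,24]×[23,26], reject
20. q=(2,20) nearest=5 d=9 new=(8,13) → add node 19 parent=5 cost=12
21. q=(23,24) nearest=18 d=4 new=(21,23) → blocked by [15,24]×[23,26], reject
22. q=(36,33) nearest=18 d=17 new=(21,23) → blocked by [15,24]×[23,26], reject
23. q=(22,5) nearest=14 d=2 new=(22,5) → add node 20 parent=14 cost=20
24. q=(17,21) nearest=15 d=2 new=(17,21) → add node 21 parent=15 cost=20
25. q=(33,15) nearest=20 d=11 new=(24,7) → add node 22 parent=20 cost=22
26. q=(24,6) nearest=22 d=1 new=(24,6) → add node 23 parent=22 cost=23
27. q=(7,18) nearest=16 d=4 new=(9,18) → add node 24 parent=16 cost=20
28. q=(36,6) nearest=22 d=12 new=(26,6) → add node 25 parent=22 cost=24

Parent of node 22: 20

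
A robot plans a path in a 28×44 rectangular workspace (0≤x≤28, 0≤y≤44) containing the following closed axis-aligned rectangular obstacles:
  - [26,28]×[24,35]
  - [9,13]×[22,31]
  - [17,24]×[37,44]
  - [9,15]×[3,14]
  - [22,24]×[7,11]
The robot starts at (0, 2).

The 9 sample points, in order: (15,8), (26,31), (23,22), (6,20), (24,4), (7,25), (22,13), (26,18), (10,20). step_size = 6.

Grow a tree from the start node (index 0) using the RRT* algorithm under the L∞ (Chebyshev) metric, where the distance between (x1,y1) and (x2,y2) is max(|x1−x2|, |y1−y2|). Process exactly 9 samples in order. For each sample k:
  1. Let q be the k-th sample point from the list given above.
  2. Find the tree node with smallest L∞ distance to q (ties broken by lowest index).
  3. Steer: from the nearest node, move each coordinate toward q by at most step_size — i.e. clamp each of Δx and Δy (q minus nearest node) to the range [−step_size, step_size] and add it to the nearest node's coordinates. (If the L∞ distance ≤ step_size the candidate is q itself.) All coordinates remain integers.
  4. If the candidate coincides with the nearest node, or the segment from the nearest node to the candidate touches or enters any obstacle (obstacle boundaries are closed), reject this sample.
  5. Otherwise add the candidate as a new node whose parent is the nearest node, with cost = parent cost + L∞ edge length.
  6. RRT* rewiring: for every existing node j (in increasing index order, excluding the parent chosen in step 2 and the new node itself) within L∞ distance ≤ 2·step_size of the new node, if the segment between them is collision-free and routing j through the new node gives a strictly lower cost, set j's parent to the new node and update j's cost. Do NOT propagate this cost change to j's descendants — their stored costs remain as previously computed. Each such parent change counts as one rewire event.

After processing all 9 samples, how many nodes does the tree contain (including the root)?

1. q=(15,8) nearest=0 d=15 new=(6,8) → add node 1 parent=0 cost=6
2. q=(26,31) nearest=1 d=23 new=(12,14) → blocked by [9,15]×[3,14], reject
3. q=(23,22) nearest=1 d=17 new=(12,14) → blocked by [9,15]×[3,14], reject
4. q=(6,20) nearest=1 d=12 new=(6,14) → add node 2 parent=1 cost=12
5. q=(24,4) nearest=1 d=18 new=(12,4) → blocked by [9,15]×[3,14], reject
6. q=(7,25) nearest=2 d=11 new=(7,20) → add node 3 parent=2 cost=18
7. q=(22,13) nearest=3 d=15 new=(13,14) → blocked by [9,15]×[3,14], reject
8. q=(26,18) nearest=3 d=19 new=(13,18) → add node 4 parent=3 cost=24
9. q=(10,20) nearest=3 d=3 new=(10,20) → add node 5 parent=3 cost=21

Node count: 6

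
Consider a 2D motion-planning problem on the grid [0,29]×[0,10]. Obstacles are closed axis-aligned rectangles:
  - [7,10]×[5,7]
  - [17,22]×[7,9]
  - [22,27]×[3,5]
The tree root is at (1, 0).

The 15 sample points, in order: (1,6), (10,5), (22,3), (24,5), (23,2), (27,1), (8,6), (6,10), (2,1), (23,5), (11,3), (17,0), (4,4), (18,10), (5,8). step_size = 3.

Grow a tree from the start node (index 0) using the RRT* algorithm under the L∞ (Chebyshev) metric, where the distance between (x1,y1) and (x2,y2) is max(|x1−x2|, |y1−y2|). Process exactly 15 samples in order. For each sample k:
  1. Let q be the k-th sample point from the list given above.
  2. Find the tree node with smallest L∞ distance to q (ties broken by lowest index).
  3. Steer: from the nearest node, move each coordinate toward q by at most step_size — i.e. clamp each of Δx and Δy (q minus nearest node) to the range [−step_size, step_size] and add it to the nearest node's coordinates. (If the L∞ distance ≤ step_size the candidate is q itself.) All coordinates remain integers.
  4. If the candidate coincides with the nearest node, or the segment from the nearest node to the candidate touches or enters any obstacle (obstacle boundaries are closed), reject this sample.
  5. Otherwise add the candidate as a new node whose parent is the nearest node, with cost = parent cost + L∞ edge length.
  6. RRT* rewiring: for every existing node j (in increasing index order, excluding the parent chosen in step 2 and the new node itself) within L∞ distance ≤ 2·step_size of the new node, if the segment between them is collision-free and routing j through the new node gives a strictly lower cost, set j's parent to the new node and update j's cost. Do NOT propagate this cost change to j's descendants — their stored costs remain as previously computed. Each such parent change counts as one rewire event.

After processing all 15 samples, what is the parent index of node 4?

Parent of node 4: 3

1. q=(1,6) nearest=0 d=6 new=(1,3) → add node 1 parent=0 cost=3
2. q=(10,5) nearest=0 d=9 new=(4,3) → add node 2 parent=0 cost=3
3. q=(22,3) nearest=2 d=18 new=(7,3) → add node 3 parent=2 cost=6
4. q=(24,5) nearest=3 d=17 new=(10,5) → blocked by [7,10]×[5,7], reject
5. q=(23,2) nearest=3 d=16 new=(10,2) → add node 4 parent=3 cost=9
6. q=(27,1) nearest=4 d=17 new=(13,1) → add node 5 parent=4 cost=12
7. q=(8,6) nearest=3 d=3 new=(8,6) → blocked by [7,10]×[5,7], reject
8. q=(6,10) nearest=1 d=7 new=(4,6) → add node 6 parent=1 cost=6
9. q=(2,1) nearest=0 d=1 new=(2,1) → add node 7 parent=0 cost=1
10. q=(23,5) nearest=5 d=10 new=(16,4) → add node 8 parent=5 cost=15
11. q=(11,3) nearest=4 d=1 new=(11,3) → add node 9 parent=4 cost=10
12. q=(17,0) nearest=5 d=4 new=(16,0) → add node 10 parent=5 cost=15
13. q=(4,4) nearest=2 d=1 new=(4,4) → add node 11 parent=2 cost=4
14. q=(18,10) nearest=8 d=6 new=(18,7) → blocked by [17,22]×[7,9], reject
15. q=(5,8) nearest=6 d=2 new=(5,8) → add node 12 parent=6 cost=8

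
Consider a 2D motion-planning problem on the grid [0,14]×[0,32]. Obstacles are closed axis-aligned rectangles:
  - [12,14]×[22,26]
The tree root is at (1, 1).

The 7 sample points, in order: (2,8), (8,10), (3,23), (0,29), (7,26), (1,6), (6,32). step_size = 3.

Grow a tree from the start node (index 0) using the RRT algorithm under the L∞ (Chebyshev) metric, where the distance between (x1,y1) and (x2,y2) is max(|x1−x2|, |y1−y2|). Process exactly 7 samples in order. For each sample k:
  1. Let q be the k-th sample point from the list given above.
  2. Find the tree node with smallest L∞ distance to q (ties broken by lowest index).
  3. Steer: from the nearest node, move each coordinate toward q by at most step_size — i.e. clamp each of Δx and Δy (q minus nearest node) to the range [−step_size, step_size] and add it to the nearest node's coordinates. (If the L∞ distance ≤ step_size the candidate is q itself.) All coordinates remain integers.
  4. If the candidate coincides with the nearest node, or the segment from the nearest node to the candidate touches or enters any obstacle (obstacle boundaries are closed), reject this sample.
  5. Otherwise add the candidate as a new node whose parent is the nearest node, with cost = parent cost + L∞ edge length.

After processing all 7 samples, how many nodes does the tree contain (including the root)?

Node count: 8

1. q=(2,8) nearest=0 d=7 new=(2,4) → add node 1 parent=0 cost=3
2. q=(8,10) nearest=1 d=6 new=(5,7) → add node 2 parent=1 cost=6
3. q=(3,23) nearest=2 d=16 new=(3,10) → add node 3 parent=2 cost=9
4. q=(0,29) nearest=3 d=19 new=(0,13) → add node 4 parent=3 cost=12
5. q=(7,26) nearest=4 d=13 new=(3,16) → add node 5 parent=4 cost=15
6. q=(1,6) nearest=1 d=2 new=(1,6) → add node 6 parent=1 cost=5
7. q=(6,32) nearest=5 d=16 new=(6,19) → add node 7 parent=5 cost=18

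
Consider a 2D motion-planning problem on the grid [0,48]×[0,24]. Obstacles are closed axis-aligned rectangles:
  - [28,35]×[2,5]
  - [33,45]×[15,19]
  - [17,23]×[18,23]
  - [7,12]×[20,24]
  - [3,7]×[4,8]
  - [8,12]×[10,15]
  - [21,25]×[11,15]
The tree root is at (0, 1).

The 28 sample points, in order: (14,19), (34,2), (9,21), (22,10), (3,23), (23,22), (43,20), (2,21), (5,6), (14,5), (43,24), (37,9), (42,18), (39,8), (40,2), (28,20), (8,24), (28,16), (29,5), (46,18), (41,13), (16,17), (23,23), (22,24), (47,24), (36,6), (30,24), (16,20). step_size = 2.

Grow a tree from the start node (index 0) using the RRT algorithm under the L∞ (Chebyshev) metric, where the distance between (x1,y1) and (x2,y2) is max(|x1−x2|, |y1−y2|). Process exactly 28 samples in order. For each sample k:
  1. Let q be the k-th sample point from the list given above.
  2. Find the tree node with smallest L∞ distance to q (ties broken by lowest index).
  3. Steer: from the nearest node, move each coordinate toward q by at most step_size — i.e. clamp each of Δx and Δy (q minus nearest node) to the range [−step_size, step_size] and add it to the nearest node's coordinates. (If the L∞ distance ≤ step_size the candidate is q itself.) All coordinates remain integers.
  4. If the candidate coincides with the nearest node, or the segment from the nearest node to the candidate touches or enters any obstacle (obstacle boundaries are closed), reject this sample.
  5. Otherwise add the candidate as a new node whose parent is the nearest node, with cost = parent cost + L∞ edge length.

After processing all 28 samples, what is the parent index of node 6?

1. q=(14,19) nearest=0 d=18 new=(2,3) → add node 1 parent=0 cost=2
2. q=(34,2) nearest=1 d=32 new=(4,2) → add node 2 parent=1 cost=4
3. q=(9,21) nearest=1 d=18 new=(4,5) → blocked by [3,7]×[4,8], reject
4. q=(22,10) nearest=2 d=18 new=(6,4) → blocked by [3,7]×[4,8], reject
5. q=(3,23) nearest=1 d=20 new=(3,5) → blocked by [3,7]×[4,8], reject
6. q=(23,22) nearest=2 d=20 new=(6,4) → blocked by [3,7]×[4,8], reject
7. q=(43,20) nearest=2 d=39 new=(6,4) → blocked by [3,7]×[4,8], reject
8. q=(2,21) nearest=1 d=18 new=(2,5) → add node 3 parent=1 cost=4
9. q=(5,6) nearest=1 d=3 new=(4,5) → blocked by [3,7]×[4,8], reject
10. q=(14,5) nearest=2 d=10 new=(6,4) → blocked by [3,7]×[4,8], reject
11. q=(43,24) nearest=2 d=39 new=(6,4) → blocked by [3,7]×[4,8], reject
12. q=(37,9) nearest=2 d=33 new=(6,4) → blocked by [3,7]×[4,8], reject
13. q=(42,18) nearest=2 d=38 new=(6,4) → blocked by [3,7]×[4,8], reject
14. q=(39,8) nearest=2 d=35 new=(6,4) → blocked by [3,7]×[4,8], reject
15. q=(40,2) nearest=2 d=36 new=(6,2) → add node 4 parent=2 cost=6
16. q=(28,20) nearest=4 d=22 new=(8,4) → add node 5 parent=4 cost=8
17. q=(8,24) nearest=3 d=19 new=(4,7) → blocked by [3,7]×[4,8], reject
18. q=(28,16) nearest=5 d=20 new=(10,6) → add node 6 parent=5 cost=10
19. q=(29,5) nearest=6 d=19 new=(12,5) → add node 7 parent=6 cost=12
20. q=(46,18) nearest=7 d=34 new=(14,7) → add node 8 parent=7 cost=14
21. q=(41,13) nearest=8 d=27 new=(16,9) → add node 9 parent=8 cost=16
22. q=(16,17) nearest=9 d=8 new=(16,11) → add node 10 parent=9 cost=18
23. q=(23,23) nearest=10 d=12 new=(18,13) → add node 11 parent=10 cost=20
24. q=(22,24) nearest=11 d=11 new=(20,15) → add node 12 parent=11 cost=22
25. q=(47,24) nearest=12 d=27 new=(22,17) → add node 13 parent=12 cost=24
26. q=(36,6) nearest=13 d=14 new=(24,15) → blocked by [21,25]×[11,15], reject
27. q=(30,24) nearest=13 d=8 new=(24,19) → blocked by [17,23]×[18,23], reject
28. q=(16,20) nearest=12 d=5 new=(18,17) → add node 14 parent=12 cost=24

Parent of node 6: 5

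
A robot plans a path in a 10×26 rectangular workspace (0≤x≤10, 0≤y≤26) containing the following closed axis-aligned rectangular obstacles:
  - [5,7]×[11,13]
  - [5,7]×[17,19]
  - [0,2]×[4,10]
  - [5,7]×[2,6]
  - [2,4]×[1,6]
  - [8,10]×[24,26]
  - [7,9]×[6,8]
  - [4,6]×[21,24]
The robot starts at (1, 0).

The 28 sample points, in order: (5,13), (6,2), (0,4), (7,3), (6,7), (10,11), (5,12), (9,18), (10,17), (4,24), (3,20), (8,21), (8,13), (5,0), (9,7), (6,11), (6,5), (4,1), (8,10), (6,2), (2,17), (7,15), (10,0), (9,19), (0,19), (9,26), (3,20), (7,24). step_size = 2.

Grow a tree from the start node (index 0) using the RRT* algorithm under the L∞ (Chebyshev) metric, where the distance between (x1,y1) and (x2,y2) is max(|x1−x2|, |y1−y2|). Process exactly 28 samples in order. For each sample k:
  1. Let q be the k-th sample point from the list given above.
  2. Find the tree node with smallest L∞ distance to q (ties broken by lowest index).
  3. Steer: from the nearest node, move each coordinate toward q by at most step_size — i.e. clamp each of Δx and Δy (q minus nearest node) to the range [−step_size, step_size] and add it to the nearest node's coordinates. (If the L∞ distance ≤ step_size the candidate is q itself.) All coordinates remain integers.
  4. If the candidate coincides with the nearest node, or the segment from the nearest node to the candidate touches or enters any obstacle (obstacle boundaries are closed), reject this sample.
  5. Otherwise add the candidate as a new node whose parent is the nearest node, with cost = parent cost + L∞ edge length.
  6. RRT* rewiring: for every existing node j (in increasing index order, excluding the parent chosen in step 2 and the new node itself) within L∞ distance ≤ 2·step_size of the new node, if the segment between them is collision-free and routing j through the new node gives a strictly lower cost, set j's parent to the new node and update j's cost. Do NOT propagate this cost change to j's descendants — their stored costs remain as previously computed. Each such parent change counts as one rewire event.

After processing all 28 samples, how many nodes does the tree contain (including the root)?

1. q=(5,13) nearest=0 d=13 new=(3,2) → blocked by [2,4]×[1,6], reject
2. q=(6,2) nearest=0 d=5 new=(3,2) → blocked by [2,4]×[1,6], reject
3. q=(0,4) nearest=0 d=4 new=(0,2) → add node 1 parent=0 cost=2
4. q=(7,3) nearest=0 d=6 new=(3,2) → blocked by [2,4]×[1,6], reject
5. q=(6,7) nearest=1 d=6 new=(2,4) → blocked by [0,2]×[4,10], reject
6. q=(10,11) nearest=1 d=10 new=(2,4) → blocked by [0,2]×[4,10], reject
7. q=(5,12) nearest=1 d=10 new=(2,4) → blocked by [0,2]×[4,10], reject
8. q=(9,18) nearest=1 d=16 new=(2,4) → blocked by [0,2]×[4,10], reject
9. q=(10,17) nearest=1 d=15 new=(2,4) → blocked by [0,2]×[4,10], reject
10. q=(4,24) nearest=1 d=22 new=(2,4) → blocked by [0,2]×[4,10], reject
11. q=(3,20) nearest=1 d=18 new=(2,4) → blocked by [0,2]×[4,10], reject
12. q=(8,21) nearest=1 d=19 new=(2,4) → blocked by [0,2]×[4,10], reject
13. q=(8,13) nearest=1 d=11 new=(2,4) → blocked by [0,2]×[4,10], reject
14. q=(5,0) nearest=0 d=4 new=(3,0) → add node 2 parent=0 cost=2
15. q=(9,7) nearest=2 d=7 new=(5,2) → blocked by [5,7]×[2,6], reject
16. q=(6,11) nearest=1 d=9 new=(2,4) → blocked by [0,2]×[4,10], reject
17. q=(6,5) nearest=0 d=5 new=(3,2) → blocked by [2,4]×[1,6], reject
18. q=(4,1) nearest=2 d=1 new=(4,1) → blocked by [2,4]×[1,6], reject
19. q=(8,10) nearest=1 d=8 new=(2,4) → blocked by [0,2]×[4,10], reject
20. q=(6,2) nearest=2 d=3 new=(5,2) → blocked by [5,7]×[2,6], reject
21. q=(2,17) nearest=1 d=15 new=(2,4) → blocked by [0,2]×[4,10], reject
22. q=(7,15) nearest=1 d=13 new=(2,4) → blocked by [0,2]×[4,10], reject
23. q=(10,0) nearest=2 d=7 new=(5,0) → add node 3 parent=2 cost=4
24. q=(9,19) nearest=1 d=17 new=(2,4) → blocked by [0,2]×[4,10], reject
25. q=(0,19) nearest=1 d=17 new=(0,4) → blocked by [0,2]×[4,10], reject
26. q=(9,26) nearest=1 d=24 new=(2,4) → blocked by [0,2]×[4,10], reject
27. q=(3,20) nearest=1 d=18 new=(2,4) → blocked by [0,2]×[4,10], reject
28. q=(7,24) nearest=1 d=22 new=(2,4) → blocked by [0,2]×[4,10], reject

Node count: 4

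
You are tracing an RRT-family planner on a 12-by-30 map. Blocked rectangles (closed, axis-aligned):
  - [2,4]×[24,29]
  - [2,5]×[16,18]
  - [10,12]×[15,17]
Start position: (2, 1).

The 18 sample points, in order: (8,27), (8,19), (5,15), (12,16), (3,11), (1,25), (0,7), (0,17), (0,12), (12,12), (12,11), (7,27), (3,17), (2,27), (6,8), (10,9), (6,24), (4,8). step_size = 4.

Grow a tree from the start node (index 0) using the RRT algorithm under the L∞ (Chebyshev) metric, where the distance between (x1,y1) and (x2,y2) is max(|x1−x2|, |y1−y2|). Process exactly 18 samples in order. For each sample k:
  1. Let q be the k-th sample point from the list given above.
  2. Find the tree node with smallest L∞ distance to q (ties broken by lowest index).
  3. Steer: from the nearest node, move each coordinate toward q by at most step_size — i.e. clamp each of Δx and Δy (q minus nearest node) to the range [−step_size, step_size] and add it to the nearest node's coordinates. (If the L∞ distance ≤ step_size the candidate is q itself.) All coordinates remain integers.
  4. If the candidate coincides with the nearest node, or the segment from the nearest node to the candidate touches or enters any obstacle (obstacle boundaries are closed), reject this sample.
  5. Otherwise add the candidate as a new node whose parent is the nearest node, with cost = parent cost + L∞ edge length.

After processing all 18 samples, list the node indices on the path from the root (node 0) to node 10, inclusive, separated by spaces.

1. q=(8,27) nearest=0 d=26 new=(6,5) → add node 1 parent=0 cost=4
2. q=(8,19) nearest=1 d=14 new=(8,9) → add node 2 parent=1 cost=8
3. q=(5,15) nearest=2 d=6 new=(5,13) → add node 3 parent=2 cost=12
4. q=(12,16) nearest=2 d=7 new=(12,13) → add node 4 parent=2 cost=12
5. q=(3,11) nearest=3 d=2 new=(3,11) → add node 5 parent=3 cost=14
6. q=(1,25) nearest=3 d=12 new=(1,17) → blocked by [2,5]×[16,18], reject
7. q=(0,7) nearest=5 d=4 new=(0,7) → add node 6 parent=5 cost=18
8. q=(0,17) nearest=3 d=5 new=(1,17) → blocked by [2,5]×[16,18], reject
9. q=(0,12) nearest=5 d=3 new=(0,12) → add node 7 parent=5 cost=17
10. q=(12,12) nearest=4 d=1 new=(12,12) → add node 8 parent=4 cost=13
11. q=(12,11) nearest=8 d=1 new=(12,11) → add node 9 parent=8 cost=14
12. q=(7,27) nearest=3 d=14 new=(7,17) → add node 10 parent=3 cost=16
13. q=(3,17) nearest=3 d=4 new=(3,17) → blocked by [2,5]×[16,18], reject
14. q=(2,27) nearest=10 d=10 new=(3,21) → add node 11 parent=10 cost=20
15. q=(6,8) nearest=2 d=2 new=(6,8) → add node 12 parent=2 cost=10
16. q=(10,9) nearest=2 d=2 new=(10,9) → add node 13 parent=2 cost=10
17. q=(6,24) nearest=11 d=3 new=(6,24) → add node 14 parent=11 cost=23
18. q=(4,8) nearest=12 d=2 new=(4,8) → add node 15 parent=12 cost=12

Path: 0 1 2 3 10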